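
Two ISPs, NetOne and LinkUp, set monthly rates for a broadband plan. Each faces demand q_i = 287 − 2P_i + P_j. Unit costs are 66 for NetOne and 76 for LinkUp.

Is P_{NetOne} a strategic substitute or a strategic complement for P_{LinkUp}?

NetOne's profit: π = (P_{NetOne} − 66)(287 − 2P_{NetOne} + P_{LinkUp}).
∂π/∂P_{NetOne} = 419 − 4P_{NetOne} + P_{LinkUp} = 0 ⇒ P_{NetOne} = 104.75 + 0.25P_{LinkUp}.
The best-response slope dP_{NetOne}/dP_{LinkUp} = 0.25 > 0: the reaction function is upward-sloping, so the choices are strategic complements.

strategic complements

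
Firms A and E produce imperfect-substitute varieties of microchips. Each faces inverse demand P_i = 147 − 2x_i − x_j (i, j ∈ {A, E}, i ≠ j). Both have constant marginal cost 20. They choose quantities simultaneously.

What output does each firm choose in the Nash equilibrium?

Firm A's profit: π = x_A(147 − 2x_A − x_E) − 20x_A.
∂π/∂x_A = 127 − 4x_A − x_E = 0 ⇒ x_A = 31.75 − 0.25x_E.
The game is symmetric, so in equilibrium x_E = x_A: the reaction function gives 1.25x_A = 31.75, hence x_A = 25.4.

25.4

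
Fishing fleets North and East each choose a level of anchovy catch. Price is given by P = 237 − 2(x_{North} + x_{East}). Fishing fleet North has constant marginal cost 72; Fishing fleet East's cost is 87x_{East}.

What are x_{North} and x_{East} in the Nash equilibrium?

Fishing fleet North's profit: π = x_{North}(237 − 2(x_{North} + x_{East})) − 72x_{North}.
∂π/∂x_{North} = 165 − 4x_{North} − 2x_{East} = 0, so x_{North} = 41.25 − 0.5x_{East}.
By the same steps for East: x_{East} = 37.5 − 0.5x_{North}.
Plugging x_{East} into North's best response: x_{North} = 41.25 − 0.5(37.5 − 0.5x_{North}) ⇒ 0.75x_{North} = 22.5, so x_{North} = 30.
Then x_{East} = 37.5 − 0.5·30 = 22.5.

30, 22.5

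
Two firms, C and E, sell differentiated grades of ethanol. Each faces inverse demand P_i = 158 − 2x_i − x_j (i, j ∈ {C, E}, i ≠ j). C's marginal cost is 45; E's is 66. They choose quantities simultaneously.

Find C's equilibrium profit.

1152

Firm C's profit: π = x_C(158 − 2x_C − x_E) − 45x_C.
∂π/∂x_C = 113 − 4x_C − x_E = 0 ⇒ x_C = 28.25 − 0.25x_E.
Similarly x_E = 23 − 0.25x_C.
Substituting the second reaction function into the first: x_C = 28.25 − 0.25(23 − 0.25x_C), which gives 0.9375x_C = 22.5 ⇒ x_C = 24.
Then x_E = 23 − 0.25·24 = 17.
P_C = 158 − 2·24 − 17 = 93.
Profit = (93 − 45)·24 = 1152.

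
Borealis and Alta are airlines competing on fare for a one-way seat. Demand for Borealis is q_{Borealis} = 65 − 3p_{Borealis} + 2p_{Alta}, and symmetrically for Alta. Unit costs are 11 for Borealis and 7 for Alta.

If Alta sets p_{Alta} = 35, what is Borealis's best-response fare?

Borealis's profit: π = (p_{Borealis} − 11)(65 − 3p_{Borealis} + 2p_{Alta}).
∂π/∂p_{Borealis} = 98 − 6p_{Borealis} + 2p_{Alta} = 0 ⇒ p_{Borealis} = 49/3 + (1/3)p_{Alta}.
At p_{Alta} = 35: p_{Borealis} = 49/3 + (1/3)·35 = 28.

28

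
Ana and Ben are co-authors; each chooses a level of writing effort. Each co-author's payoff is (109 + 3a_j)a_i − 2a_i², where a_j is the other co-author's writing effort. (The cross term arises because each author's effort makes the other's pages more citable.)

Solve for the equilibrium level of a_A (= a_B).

109

Ana's payoff is (109 + 3a_B)a_A − 2a_A².
∂π/∂a_A = 109 + 3a_B − 4a_A = 0, so a_A = 27.25 + 0.75a_B.
By symmetry a_B = a_A; substituting into the reaction function, 0.25a_A = 27.25 and a_A = 109.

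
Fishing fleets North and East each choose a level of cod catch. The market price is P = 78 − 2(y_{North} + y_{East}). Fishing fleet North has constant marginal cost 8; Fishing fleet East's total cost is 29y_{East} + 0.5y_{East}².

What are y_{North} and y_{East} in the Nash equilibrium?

15.75, 3.5

Fishing fleet North's profit: π = y_{North}(78 − 2(y_{North} + y_{East})) − 8y_{North}.
∂π/∂y_{North} = 70 − 4y_{North} − 2y_{East} = 0, so y_{North} = 17.5 − 0.5y_{East}.
For East: ∂π/∂y_{East} = 49 − 5y_{East} − 2y_{North} = 0 ⇒ y_{East} = 9.8 − 0.4y_{North}.
Solving the two reaction functions simultaneously: (1 − (−0.5)(−0.4))y_{North} = 17.5 − 0.5·9.8, so 0.8y_{North} = 12.6 and y_{North} = 15.75.
Then y_{East} = 9.8 − 0.4·15.75 = 3.5.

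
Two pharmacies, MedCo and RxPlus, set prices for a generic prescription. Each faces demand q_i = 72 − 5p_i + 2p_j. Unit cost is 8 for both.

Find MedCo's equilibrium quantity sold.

30

MedCo's profit: π = (p_{MedCo} − 8)(72 − 5p_{MedCo} + 2p_{RxPlus}).
∂π/∂p_{MedCo} = 112 − 10p_{MedCo} + 2p_{RxPlus} = 0 ⇒ p_{MedCo} = 11.2 + 0.2p_{RxPlus}.
The game is symmetric, so in equilibrium p_{RxPlus} = p_{MedCo}: the reaction function gives 0.8p_{MedCo} = 11.2, hence p_{MedCo} = 14.
q_{MedCo} = 72 − 5·14 + 2·14 = 30.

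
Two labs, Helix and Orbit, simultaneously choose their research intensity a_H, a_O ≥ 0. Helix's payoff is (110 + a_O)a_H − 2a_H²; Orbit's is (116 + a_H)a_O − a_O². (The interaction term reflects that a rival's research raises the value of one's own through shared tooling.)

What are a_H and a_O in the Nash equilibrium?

48, 82

Expanding Helix's payoff: 110a_H + a_Oa_H − 2a_H².
∂π/∂a_H = 110 + a_O − 4a_H = 0, so a_H = 27.5 + 0.25a_O.
Likewise for Orbit: a_O = 58 + 0.5a_H.
Solving the two reaction functions simultaneously: (1 − (0.25)(0.5))a_H = 27.5 + 0.25·58, so 0.875a_H = 42 and a_H = 48.
Then a_O = 58 + 0.5·48 = 82.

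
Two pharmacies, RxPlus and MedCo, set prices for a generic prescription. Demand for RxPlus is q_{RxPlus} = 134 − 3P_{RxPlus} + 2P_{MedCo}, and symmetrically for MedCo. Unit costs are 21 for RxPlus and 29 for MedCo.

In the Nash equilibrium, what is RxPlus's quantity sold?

89.25

RxPlus's profit: π = (P_{RxPlus} − 21)(134 − 3P_{RxPlus} + 2P_{MedCo}).
∂π/∂P_{RxPlus} = 197 − 6P_{RxPlus} + 2P_{MedCo} = 0 ⇒ P_{RxPlus} = 197/6 + (1/3)P_{MedCo}.
Similarly P_{MedCo} = 221/6 + (1/3)P_{RxPlus}.
Substituting the second reaction function into the first: P_{RxPlus} = 197/6 + (1/3)(221/6 + (1/3)P_{RxPlus}), which gives (8/9)P_{RxPlus} = 406/9 ⇒ P_{RxPlus} = 50.75.
Then P_{MedCo} = 221/6 + (1/3)·50.75 = 53.75.
q_{RxPlus} = 134 − 3·50.75 + 2·53.75 = 89.25.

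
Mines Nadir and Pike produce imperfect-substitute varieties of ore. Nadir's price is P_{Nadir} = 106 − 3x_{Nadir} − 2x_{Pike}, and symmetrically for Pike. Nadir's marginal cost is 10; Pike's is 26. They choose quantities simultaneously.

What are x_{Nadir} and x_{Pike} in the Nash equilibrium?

Mine Nadir's profit: π = x_{Nadir}(106 − 3x_{Nadir} − 2x_{Pike}) − 10x_{Nadir}.
∂π/∂x_{Nadir} = 96 − 6x_{Nadir} − 2x_{Pike} = 0 ⇒ x_{Nadir} = 16 − (1/3)x_{Pike}.
Similarly x_{Pike} = 40/3 − (1/3)x_{Nadir}.
Plugging x_{Pike} into Nadir's best response: x_{Nadir} = 16 − (1/3)(40/3 − (1/3)x_{Nadir}) ⇒ (8/9)x_{Nadir} = 104/9, so x_{Nadir} = 13.
Then x_{Pike} = 40/3 − (1/3)·13 = 9.

13, 9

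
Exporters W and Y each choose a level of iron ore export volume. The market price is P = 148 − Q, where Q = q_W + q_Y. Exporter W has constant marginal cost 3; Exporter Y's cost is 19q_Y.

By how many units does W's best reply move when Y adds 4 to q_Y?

-2

Exporter W's profit: π = q_W(148 − (q_W + q_Y)) − 3q_W.
∂π/∂q_W = 145 − 2q_W − q_Y = 0, so q_W = 72.5 − 0.5q_Y.
The reaction-function slope is −0.5, so a 4-unit rise in q_Y moves q_W by −0.5 × 4 = −2. W's best response falls — the actions are strategic substitutes.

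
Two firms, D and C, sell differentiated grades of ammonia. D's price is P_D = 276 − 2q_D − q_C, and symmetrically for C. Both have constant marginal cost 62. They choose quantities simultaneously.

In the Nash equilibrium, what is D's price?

147.6

Firm D's profit: π = q_D(276 − 2q_D − q_C) − 62q_D.
∂π/∂q_D = 214 − 4q_D − q_C = 0 ⇒ q_D = 53.5 − 0.25q_C.
Setting q_D = q_C in the reaction function: q_D = 53.5 − 0.25q_D, so q_D = 53.5 / 1.25 = 42.8.
P_D = 276 − 2·42.8 − 42.8 = 147.6.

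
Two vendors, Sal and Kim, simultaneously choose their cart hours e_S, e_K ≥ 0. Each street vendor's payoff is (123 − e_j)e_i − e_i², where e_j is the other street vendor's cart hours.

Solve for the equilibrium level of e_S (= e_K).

41

Sal's payoff is (123 − e_K)e_S − e_S².
∂π/∂e_S = 123 − e_K − 2e_S = 0, so e_S = 61.5 − 0.5e_K.
By symmetry e_K = e_S; substituting into the reaction function, 1.5e_S = 61.5 and e_S = 41.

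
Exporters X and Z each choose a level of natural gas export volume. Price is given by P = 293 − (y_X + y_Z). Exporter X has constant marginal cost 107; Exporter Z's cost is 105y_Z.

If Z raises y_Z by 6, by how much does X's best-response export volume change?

-3

Exporter X's profit: π = y_X(293 − (y_X + y_Z)) − 107y_X.
∂π/∂y_X = 186 − 2y_X − y_Z = 0, so y_X = 93 − 0.5y_Z.
The reaction-function slope is −0.5, so a 6-unit rise in y_Z moves y_X by −0.5 × 6 = −3. X's best response falls — the actions are strategic substitutes.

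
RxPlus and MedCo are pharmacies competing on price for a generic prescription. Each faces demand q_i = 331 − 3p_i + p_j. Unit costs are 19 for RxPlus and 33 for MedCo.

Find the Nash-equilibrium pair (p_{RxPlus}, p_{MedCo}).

78.8, 84.8

RxPlus's profit: π = (p_{RxPlus} − 19)(331 − 3p_{RxPlus} + p_{MedCo}).
∂π/∂p_{RxPlus} = 388 − 6p_{RxPlus} + p_{MedCo} = 0 ⇒ p_{RxPlus} = 194/3 + (1/6)p_{MedCo}.
Similarly p_{MedCo} = 215/3 + (1/6)p_{RxPlus}.
Plugging p_{MedCo} into RxPlus's best response: p_{RxPlus} = 194/3 + (1/6)(215/3 + (1/6)p_{RxPlus}) ⇒ (35/36)p_{RxPlus} = 1379/18, so p_{RxPlus} = 78.8.
Then p_{MedCo} = 215/3 + (1/6)·78.8 = 84.8.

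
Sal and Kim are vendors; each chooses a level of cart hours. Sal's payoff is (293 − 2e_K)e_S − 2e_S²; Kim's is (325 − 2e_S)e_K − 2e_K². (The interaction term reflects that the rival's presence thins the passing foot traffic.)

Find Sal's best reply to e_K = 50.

Expanding Sal's payoff: 293e_S − 2e_Ke_S − 2e_S².
∂π/∂e_S = 293 − 2e_K − 4e_S = 0, so e_S = 73.25 − 0.5e_K.
At e_K = 50: e_S = 73.25 − 0.5·50 = 48.25.

48.25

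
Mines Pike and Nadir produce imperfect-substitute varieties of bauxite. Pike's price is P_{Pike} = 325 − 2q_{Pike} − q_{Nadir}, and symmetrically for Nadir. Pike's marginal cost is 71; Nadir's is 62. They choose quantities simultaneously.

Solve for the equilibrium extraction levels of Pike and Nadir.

Mine Pike's profit: π = q_{Pike}(325 − 2q_{Pike} − q_{Nadir}) − 71q_{Pike}.
∂π/∂q_{Pike} = 254 − 4q_{Pike} − q_{Nadir} = 0 ⇒ q_{Pike} = 63.5 − 0.25q_{Nadir}.
Similarly q_{Nadir} = 65.75 − 0.25q_{Pike}.
Substituting the second reaction function into the first: q_{Pike} = 63.5 − 0.25(65.75 − 0.25q_{Pike}), which gives 0.9375q_{Pike} = 47.0625 ⇒ q_{Pike} = 50.2.
Then q_{Nadir} = 65.75 − 0.25·50.2 = 53.2.

50.2, 53.2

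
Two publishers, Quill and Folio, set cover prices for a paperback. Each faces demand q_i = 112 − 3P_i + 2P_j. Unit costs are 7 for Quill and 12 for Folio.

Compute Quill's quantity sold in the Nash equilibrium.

Quill's profit: π = (P_{Quill} − 7)(112 − 3P_{Quill} + 2P_{Folio}).
∂π/∂P_{Quill} = 133 − 6P_{Quill} + 2P_{Folio} = 0 ⇒ P_{Quill} = 133/6 + (1/3)P_{Folio}.
Similarly P_{Folio} = 74/3 + (1/3)P_{Quill}.
Substituting the second reaction function into the first: P_{Quill} = 133/6 + (1/3)(74/3 + (1/3)P_{Quill}), which gives (8/9)P_{Quill} = 547/18 ⇒ P_{Quill} = 34.1875.
Then P_{Folio} = 74/3 + (1/3)·34.1875 = 36.0625.
q_{Quill} = 112 − 3·34.1875 + 2·36.0625 = 81.5625.

81.5625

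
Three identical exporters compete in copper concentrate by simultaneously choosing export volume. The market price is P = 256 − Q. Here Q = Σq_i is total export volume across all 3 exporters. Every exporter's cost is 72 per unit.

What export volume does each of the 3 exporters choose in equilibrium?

A representative exporter's profit is π_i = q_i(256 − Q) − 72q_i, with Q = q_i + Σ_{j≠i} q_j.
First-order condition: 184 − 2q_i − Σ_{j≠i} q_j = 0.
Imposing symmetry (q_j = q for all j) turns Σ_{j≠i} q_j into 2q, so 184 = 4q and q = 46.

46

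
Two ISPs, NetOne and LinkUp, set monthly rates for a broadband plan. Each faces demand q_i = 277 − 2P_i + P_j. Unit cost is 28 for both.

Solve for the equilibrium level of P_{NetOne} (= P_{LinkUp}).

NetOne's profit: π = (P_{NetOne} − 28)(277 − 2P_{NetOne} + P_{LinkUp}).
∂π/∂P_{NetOne} = 333 − 4P_{NetOne} + P_{LinkUp} = 0 ⇒ P_{NetOne} = 83.25 + 0.25P_{LinkUp}.
By symmetry P_{LinkUp} = P_{NetOne}; substituting into the reaction function, 0.75P_{NetOne} = 83.25 and P_{NetOne} = 111.

111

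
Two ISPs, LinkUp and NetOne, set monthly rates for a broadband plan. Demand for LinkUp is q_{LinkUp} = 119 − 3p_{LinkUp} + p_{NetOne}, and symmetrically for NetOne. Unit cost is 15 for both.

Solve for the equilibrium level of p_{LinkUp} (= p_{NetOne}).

32.8

LinkUp's profit: π = (p_{LinkUp} − 15)(119 − 3p_{LinkUp} + p_{NetOne}).
∂π/∂p_{LinkUp} = 164 − 6p_{LinkUp} + p_{NetOne} = 0 ⇒ p_{LinkUp} = 82/3 + (1/6)p_{NetOne}.
Setting p_{LinkUp} = p_{NetOne} in the reaction function: p_{LinkUp} = 82/3 + (1/6)p_{LinkUp}, so p_{LinkUp} = (82/3) / (5/6) = 32.8.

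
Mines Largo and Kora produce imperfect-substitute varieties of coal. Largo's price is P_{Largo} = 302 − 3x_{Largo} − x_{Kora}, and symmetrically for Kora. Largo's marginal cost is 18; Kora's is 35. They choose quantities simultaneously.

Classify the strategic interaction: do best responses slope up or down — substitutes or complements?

strategic substitutes

Mine Largo's profit: π = x_{Largo}(302 − 3x_{Largo} − x_{Kora}) − 18x_{Largo}.
∂π/∂x_{Largo} = 284 − 6x_{Largo} − x_{Kora} = 0 ⇒ x_{Largo} = 142/3 − (1/6)x_{Kora}.
The best-response slope dx_{Largo}/dx_{Kora} = −1/6 < 0: the reaction function is downward-sloping, so the choices are strategic substitutes.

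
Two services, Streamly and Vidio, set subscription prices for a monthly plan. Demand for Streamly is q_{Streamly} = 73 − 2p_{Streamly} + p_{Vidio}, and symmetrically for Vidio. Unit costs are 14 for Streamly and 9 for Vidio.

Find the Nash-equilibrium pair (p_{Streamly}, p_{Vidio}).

Streamly's profit: π = (p_{Streamly} − 14)(73 − 2p_{Streamly} + p_{Vidio}).
∂π/∂p_{Streamly} = 101 − 4p_{Streamly} + p_{Vidio} = 0 ⇒ p_{Streamly} = 25.25 + 0.25p_{Vidio}.
Similarly p_{Vidio} = 22.75 + 0.25p_{Streamly}.
Plugging p_{Vidio} into Streamly's best response: p_{Streamly} = 25.25 + 0.25(22.75 + 0.25p_{Streamly}) ⇒ 0.9375p_{Streamly} = 30.9375, so p_{Streamly} = 33.
Then p_{Vidio} = 22.75 + 0.25·33 = 31.

33, 31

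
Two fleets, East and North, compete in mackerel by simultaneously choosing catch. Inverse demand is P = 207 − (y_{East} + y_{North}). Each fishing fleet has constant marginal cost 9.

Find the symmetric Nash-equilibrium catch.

66

Fishing fleet East's profit: π = y_{East}(207 − (y_{East} + y_{North})) − 9y_{East}.
∂π/∂y_{East} = 198 − 2y_{East} − y_{North} = 0, so y_{East} = 99 − 0.5y_{North}.
The game is symmetric, so in equilibrium y_{North} = y_{East}: the reaction function gives 1.5y_{East} = 99, hence y_{East} = 66.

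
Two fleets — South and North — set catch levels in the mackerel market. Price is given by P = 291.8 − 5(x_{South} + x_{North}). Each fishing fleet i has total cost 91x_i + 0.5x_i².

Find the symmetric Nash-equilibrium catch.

Fishing fleet South's profit: π = x_{South}(291.8 − 5(x_{South} + x_{North})) − 91x_{South} − 0.5x_{South}².
∂π/∂x_{South} = 200.8 − 11x_{South} − 5x_{North} = 0, so x_{South} = 1004/55 − (5/11)x_{North}.
Setting x_{South} = x_{North} in the reaction function: x_{South} = 1004/55 − (5/11)x_{South}, so x_{South} = (1004/55) / (16/11) = 12.55.

12.55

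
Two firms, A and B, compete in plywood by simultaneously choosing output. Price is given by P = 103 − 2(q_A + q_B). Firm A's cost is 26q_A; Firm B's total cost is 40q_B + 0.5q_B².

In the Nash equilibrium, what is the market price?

Firm A's profit: π = q_A(103 − 2(q_A + q_B)) − 26q_A.
∂π/∂q_A = 77 − 4q_A − 2q_B = 0, so q_A = 19.25 − 0.5q_B.
For B: ∂π/∂q_B = 63 − 5q_B − 2q_A = 0 ⇒ q_B = 12.6 − 0.4q_A.
Plugging q_B into A's best response: q_A = 19.25 − 0.5(12.6 − 0.4q_A) ⇒ 0.8q_A = 12.95, so q_A = 16.1875.
Then q_B = 12.6 − 0.4·16.1875 = 6.125.
Equilibrium price: P = 103 − 2·22.3125 = 58.375.

58.375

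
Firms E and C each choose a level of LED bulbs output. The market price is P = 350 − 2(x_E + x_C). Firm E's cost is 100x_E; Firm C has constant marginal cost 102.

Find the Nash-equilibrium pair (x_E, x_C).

Firm E's profit: π = x_E(350 − 2(x_E + x_C)) − 100x_E.
∂π/∂x_E = 250 − 4x_E − 2x_C = 0, so x_E = 62.5 − 0.5x_C.
By the same steps for C: x_C = 62 − 0.5x_E.
Substituting the second reaction function into the first: x_E = 62.5 − 0.5(62 − 0.5x_E), which gives 0.75x_E = 31.5 ⇒ x_E = 42.
Then x_C = 62 − 0.5·42 = 41.

42, 41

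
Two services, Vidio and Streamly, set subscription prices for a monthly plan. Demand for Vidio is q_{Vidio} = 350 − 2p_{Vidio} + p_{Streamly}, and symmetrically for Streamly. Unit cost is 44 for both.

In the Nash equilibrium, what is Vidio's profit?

20808

Vidio's profit: π = (p_{Vidio} − 44)(350 − 2p_{Vidio} + p_{Streamly}).
∂π/∂p_{Vidio} = 438 − 4p_{Vidio} + p_{Streamly} = 0 ⇒ p_{Vidio} = 109.5 + 0.25p_{Streamly}.
By symmetry p_{Streamly} = p_{Vidio}; substituting into the reaction function, 0.75p_{Vidio} = 109.5 and p_{Vidio} = 146.
q_{Vidio} = 350 − 2·146 + 146 = 204.
Profit = (146 − 44)·204 = 20808.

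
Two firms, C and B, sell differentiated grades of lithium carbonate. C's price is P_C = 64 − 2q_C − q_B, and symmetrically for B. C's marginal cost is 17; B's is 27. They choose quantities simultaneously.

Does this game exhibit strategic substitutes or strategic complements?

strategic substitutes

Firm C's profit: π = q_C(64 − 2q_C − q_B) − 17q_C.
∂π/∂q_C = 47 − 4q_C − q_B = 0 ⇒ q_C = 11.75 − 0.25q_B.
The best-response slope dq_C/dq_B = −0.25 < 0: the reaction function is downward-sloping, so the choices are strategic substitutes.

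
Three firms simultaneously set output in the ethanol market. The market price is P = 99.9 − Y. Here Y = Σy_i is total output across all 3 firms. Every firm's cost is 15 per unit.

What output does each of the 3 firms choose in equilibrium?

A representative firm's profit is π_i = y_i(99.9 − Y) − 15y_i, with Y = y_i + Σ_{j≠i} y_j.
First-order condition: 84.9 − 2y_i − Σ_{j≠i} y_j = 0.
In a symmetric equilibrium every firm chooses the same y, so Σ_{j≠i} y_j = 2y. The condition becomes 84.9 − 4y = 0, giving y = 84.9/4 = 21.225.

21.225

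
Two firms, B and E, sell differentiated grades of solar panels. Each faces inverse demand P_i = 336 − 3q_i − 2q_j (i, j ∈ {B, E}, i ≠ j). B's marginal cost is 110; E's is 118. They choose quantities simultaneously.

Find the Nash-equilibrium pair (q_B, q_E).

28.75, 26.75

Firm B's profit: π = q_B(336 − 3q_B − 2q_E) − 110q_B.
∂π/∂q_B = 226 − 6q_B − 2q_E = 0 ⇒ q_B = 113/3 − (1/3)q_E.
Similarly q_E = 109/3 − (1/3)q_B.
Solving the two reaction functions simultaneously: (1 − (−1/3)(−1/3))q_B = 113/3 − (1/3)·(109/3), so (8/9)q_B = 230/9 and q_B = 28.75.
Then q_E = 109/3 − (1/3)·28.75 = 26.75.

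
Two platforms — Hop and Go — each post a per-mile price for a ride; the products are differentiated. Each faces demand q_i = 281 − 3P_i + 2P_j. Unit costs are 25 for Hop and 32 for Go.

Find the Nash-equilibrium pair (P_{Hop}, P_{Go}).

Hop's profit: π = (P_{Hop} − 25)(281 − 3P_{Hop} + 2P_{Go}).
∂π/∂P_{Hop} = 356 − 6P_{Hop} + 2P_{Go} = 0 ⇒ P_{Hop} = 178/3 + (1/3)P_{Go}.
Similarly P_{Go} = 377/6 + (1/3)P_{Hop}.
Plugging P_{Go} into Hop's best response: P_{Hop} = 178/3 + (1/3)(377/6 + (1/3)P_{Hop}) ⇒ (8/9)P_{Hop} = 1445/18, so P_{Hop} = 90.3125.
Then P_{Go} = 377/6 + (1/3)·90.3125 = 92.9375.

90.3125, 92.9375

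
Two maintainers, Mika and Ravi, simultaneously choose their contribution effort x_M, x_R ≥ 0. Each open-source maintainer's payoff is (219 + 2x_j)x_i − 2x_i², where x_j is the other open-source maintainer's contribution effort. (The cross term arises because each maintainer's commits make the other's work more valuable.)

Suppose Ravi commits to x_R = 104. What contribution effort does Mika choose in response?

106.75

Mika's payoff is (219 + 2x_R)x_M − 2x_M².
∂π/∂x_M = 219 + 2x_R − 4x_M = 0, so x_M = 54.75 + 0.5x_R.
At x_R = 104: x_M = 54.75 + 0.5·104 = 106.75.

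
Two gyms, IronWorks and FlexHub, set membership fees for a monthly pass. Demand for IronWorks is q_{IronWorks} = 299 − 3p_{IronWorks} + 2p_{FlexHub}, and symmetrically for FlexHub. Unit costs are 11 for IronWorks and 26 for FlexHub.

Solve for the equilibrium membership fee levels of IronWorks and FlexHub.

85.8125, 91.4375

IronWorks's profit: π = (p_{IronWorks} − 11)(299 − 3p_{IronWorks} + 2p_{FlexHub}).
∂π/∂p_{IronWorks} = 332 − 6p_{IronWorks} + 2p_{FlexHub} = 0 ⇒ p_{IronWorks} = 166/3 + (1/3)p_{FlexHub}.
Similarly p_{FlexHub} = 377/6 + (1/3)p_{IronWorks}.
Solving the two reaction functions simultaneously: (1 − (1/3)(1/3))p_{IronWorks} = 166/3 + (1/3)·(377/6), so (8/9)p_{IronWorks} = 1373/18 and p_{IronWorks} = 85.8125.
Then p_{FlexHub} = 377/6 + (1/3)·85.8125 = 91.4375.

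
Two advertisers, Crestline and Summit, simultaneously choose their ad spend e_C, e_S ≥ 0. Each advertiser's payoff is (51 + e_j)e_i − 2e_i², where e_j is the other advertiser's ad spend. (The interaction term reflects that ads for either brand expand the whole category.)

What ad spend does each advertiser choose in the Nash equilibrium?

Crestline's payoff is (51 + e_S)e_C − 2e_C².
∂π/∂e_C = 51 + e_S − 4e_C = 0, so e_C = 12.75 + 0.25e_S.
Setting e_C = e_S in the reaction function: e_C = 12.75 + 0.25e_C, so e_C = 12.75 / 0.75 = 17.

17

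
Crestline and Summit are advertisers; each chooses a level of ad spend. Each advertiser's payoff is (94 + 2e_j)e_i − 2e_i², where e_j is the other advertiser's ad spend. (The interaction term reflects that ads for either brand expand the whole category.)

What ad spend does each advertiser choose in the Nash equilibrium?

47

Crestline's payoff is (94 + 2e_S)e_C − 2e_C².
∂π/∂e_C = 94 + 2e_S − 4e_C = 0, so e_C = 23.5 + 0.5e_S.
The game is symmetric, so in equilibrium e_S = e_C: the reaction function gives 0.5e_C = 23.5, hence e_C = 47.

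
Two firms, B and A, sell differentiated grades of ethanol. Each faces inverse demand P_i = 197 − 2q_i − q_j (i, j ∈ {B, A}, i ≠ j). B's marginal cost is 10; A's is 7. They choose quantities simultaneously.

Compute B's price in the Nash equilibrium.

84.4

Firm B's profit: π = q_B(197 − 2q_B − q_A) − 10q_B.
∂π/∂q_B = 187 − 4q_B − q_A = 0 ⇒ q_B = 46.75 − 0.25q_A.
Similarly q_A = 47.5 − 0.25q_B.
Plugging q_A into B's best response: q_B = 46.75 − 0.25(47.5 − 0.25q_B) ⇒ 0.9375q_B = 34.875, so q_B = 37.2.
Then q_A = 47.5 − 0.25·37.2 = 38.2.
P_B = 197 − 2·37.2 − 38.2 = 84.4.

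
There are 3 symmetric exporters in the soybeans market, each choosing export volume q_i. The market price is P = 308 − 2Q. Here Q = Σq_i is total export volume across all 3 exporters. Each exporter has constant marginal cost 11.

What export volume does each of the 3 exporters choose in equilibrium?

A representative exporter's profit is π_i = q_i(308 − 2Q) − 11q_i, with Q = q_i + Σ_{j≠i} q_j.
First-order condition: 297 − 4q_i − 2Σ_{j≠i} q_j = 0.
Imposing symmetry (q_j = q for all j) turns Σ_{j≠i} q_j into 2q, so 297 = 8q and q = 37.125.

37.125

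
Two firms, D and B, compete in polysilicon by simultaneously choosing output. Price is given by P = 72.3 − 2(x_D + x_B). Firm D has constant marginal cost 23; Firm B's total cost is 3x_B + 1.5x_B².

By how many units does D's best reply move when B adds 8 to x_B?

-4

Firm D's profit: π = x_D(72.3 − 2(x_D + x_B)) − 23x_D.
∂π/∂x_D = 49.3 − 4x_D − 2x_B = 0, so x_D = 12.325 − 0.5x_B.
The reaction-function slope is −0.5, so an 8-unit rise in x_B moves x_D by −0.5 × 8 = −4. D's best response falls — the actions are strategic substitutes.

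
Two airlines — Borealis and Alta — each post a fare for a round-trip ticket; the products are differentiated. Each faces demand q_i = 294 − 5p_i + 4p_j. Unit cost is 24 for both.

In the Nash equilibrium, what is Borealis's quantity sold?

Borealis's profit: π = (p_{Borealis} − 24)(294 − 5p_{Borealis} + 4p_{Alta}).
∂π/∂p_{Borealis} = 414 − 10p_{Borealis} + 4p_{Alta} = 0 ⇒ p_{Borealis} = 41.4 + 0.4p_{Alta}.
Setting p_{Borealis} = p_{Alta} in the reaction function: p_{Borealis} = 41.4 + 0.4p_{Borealis}, so p_{Borealis} = 41.4 / 0.6 = 69.
q_{Borealis} = 294 − 5·69 + 4·69 = 225.

225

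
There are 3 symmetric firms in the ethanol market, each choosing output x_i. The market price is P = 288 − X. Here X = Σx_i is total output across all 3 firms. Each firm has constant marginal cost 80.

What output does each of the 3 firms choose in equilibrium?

52

A representative firm's profit is π_i = x_i(288 − X) − 80x_i, with X = x_i + Σ_{j≠i} x_j.
First-order condition: 208 − 2x_i − Σ_{j≠i} x_j = 0.
Imposing symmetry (x_j = x for all j) turns Σ_{j≠i} x_j into 2x, so 208 = 4x and x = 52.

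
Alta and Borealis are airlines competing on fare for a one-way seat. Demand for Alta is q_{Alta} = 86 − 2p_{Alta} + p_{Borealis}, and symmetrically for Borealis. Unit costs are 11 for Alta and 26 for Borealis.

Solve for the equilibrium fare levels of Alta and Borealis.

Alta's profit: π = (p_{Alta} − 11)(86 − 2p_{Alta} + p_{Borealis}).
∂π/∂p_{Alta} = 108 − 4p_{Alta} + p_{Borealis} = 0 ⇒ p_{Alta} = 27 + 0.25p_{Borealis}.
Similarly p_{Borealis} = 34.5 + 0.25p_{Alta}.
Solving the two reaction functions simultaneously: (1 − (0.25)(0.25))p_{Alta} = 27 + 0.25·34.5, so 0.9375p_{Alta} = 35.625 and p_{Alta} = 38.
Then p_{Borealis} = 34.5 + 0.25·38 = 44.

38, 44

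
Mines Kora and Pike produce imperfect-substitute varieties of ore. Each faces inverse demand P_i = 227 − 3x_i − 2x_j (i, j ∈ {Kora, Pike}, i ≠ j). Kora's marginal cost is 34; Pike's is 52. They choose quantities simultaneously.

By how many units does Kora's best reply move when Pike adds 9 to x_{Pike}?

-3

Mine Kora's profit: π = x_{Kora}(227 − 3x_{Kora} − 2x_{Pike}) − 34x_{Kora}.
∂π/∂x_{Kora} = 193 − 6x_{Kora} − 2x_{Pike} = 0 ⇒ x_{Kora} = 193/6 − (1/3)x_{Pike}.
The reaction-function slope is −1/3, so a 9-unit rise in x_{Pike} moves x_{Kora} by −1/3 × 9 = −3. Kora's best response falls — the actions are strategic substitutes.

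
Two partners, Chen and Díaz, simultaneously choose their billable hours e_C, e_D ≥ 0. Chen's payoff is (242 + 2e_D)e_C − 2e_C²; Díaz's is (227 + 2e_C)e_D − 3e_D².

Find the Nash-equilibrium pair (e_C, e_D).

Expanding Chen's payoff: 242e_C + 2e_De_C − 2e_C².
∂π/∂e_C = 242 + 2e_D − 4e_C = 0, so e_C = 60.5 + 0.5e_D.
Likewise for Díaz: e_D = 227/6 + (1/3)e_C.
Plugging e_D into Chen's best response: e_C = 60.5 + 0.5(227/6 + (1/3)e_C) ⇒ (5/6)e_C = 953/12, so e_C = 95.3.
Then e_D = 227/6 + (1/3)·95.3 = 69.6.

95.3, 69.6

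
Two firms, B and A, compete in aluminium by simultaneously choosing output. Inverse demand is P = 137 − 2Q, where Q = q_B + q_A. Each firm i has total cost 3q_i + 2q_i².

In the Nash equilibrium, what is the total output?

26.8

Firm B's profit: π = q_B(137 − 2(q_B + q_A)) − 3q_B − 2q_B².
∂π/∂q_B = 134 − 8q_B − 2q_A = 0, so q_B = 16.75 − 0.25q_A.
Setting q_B = q_A in the reaction function: q_B = 16.75 − 0.25q_B, so q_B = 16.75 / 1.25 = 13.4.
Total output: 13.4 + 13.4 = 26.8.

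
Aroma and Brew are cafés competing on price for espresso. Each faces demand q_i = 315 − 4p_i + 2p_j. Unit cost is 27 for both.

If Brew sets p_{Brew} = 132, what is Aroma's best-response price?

85.875

Aroma's profit: π = (p_{Aroma} − 27)(315 − 4p_{Aroma} + 2p_{Brew}).
∂π/∂p_{Aroma} = 423 − 8p_{Aroma} + 2p_{Brew} = 0 ⇒ p_{Aroma} = 52.875 + 0.25p_{Brew}.
At p_{Brew} = 132: p_{Aroma} = 52.875 + 0.25·132 = 85.875.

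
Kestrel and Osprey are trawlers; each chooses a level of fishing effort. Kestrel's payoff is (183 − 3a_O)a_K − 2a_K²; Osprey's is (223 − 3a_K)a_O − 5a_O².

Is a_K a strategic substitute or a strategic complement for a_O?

strategic substitutes

Expanding Kestrel's payoff: 183a_K − 3a_Oa_K − 2a_K².
∂π/∂a_K = 183 − 3a_O − 4a_K = 0, so a_K = 45.75 − 0.75a_O.
The best-response slope da_K/da_O = −0.75 < 0: the reaction function is downward-sloping, so the choices are strategic substitutes.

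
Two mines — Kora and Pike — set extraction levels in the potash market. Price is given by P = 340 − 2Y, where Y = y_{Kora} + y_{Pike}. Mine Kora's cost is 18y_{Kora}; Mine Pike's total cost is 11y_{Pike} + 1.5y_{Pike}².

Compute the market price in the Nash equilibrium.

Mine Kora's profit: π = y_{Kora}(340 − 2(y_{Kora} + y_{Pike})) − 18y_{Kora}.
∂π/∂y_{Kora} = 322 − 4y_{Kora} − 2y_{Pike} = 0, so y_{Kora} = 80.5 − 0.5y_{Pike}.
For Pike: ∂π/∂y_{Pike} = 329 − 7y_{Pike} − 2y_{Kora} = 0 ⇒ y_{Pike} = 47 − (2/7)y_{Kora}.
Solving the two reaction functions simultaneously: (1 − (−0.5)(−2/7))y_{Kora} = 80.5 − 0.5·47, so (6/7)y_{Kora} = 57 and y_{Kora} = 66.5.
Then y_{Pike} = 47 − (2/7)·66.5 = 28.
Equilibrium price: P = 340 − 2·94.5 = 151.

151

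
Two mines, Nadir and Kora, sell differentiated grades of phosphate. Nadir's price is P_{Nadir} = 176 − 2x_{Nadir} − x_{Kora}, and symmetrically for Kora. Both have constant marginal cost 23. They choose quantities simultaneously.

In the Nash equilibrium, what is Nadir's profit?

Mine Nadir's profit: π = x_{Nadir}(176 − 2x_{Nadir} − x_{Kora}) − 23x_{Nadir}.
∂π/∂x_{Nadir} = 153 − 4x_{Nadir} − x_{Kora} = 0 ⇒ x_{Nadir} = 38.25 − 0.25x_{Kora}.
Setting x_{Nadir} = x_{Kora} in the reaction function: x_{Nadir} = 38.25 − 0.25x_{Nadir}, so x_{Nadir} = 38.25 / 1.25 = 30.6.
P_{Nadir} = 176 − 2·30.6 − 30.6 = 84.2.
Profit = (84.2 − 23)·30.6 = 1872.72.

1872.72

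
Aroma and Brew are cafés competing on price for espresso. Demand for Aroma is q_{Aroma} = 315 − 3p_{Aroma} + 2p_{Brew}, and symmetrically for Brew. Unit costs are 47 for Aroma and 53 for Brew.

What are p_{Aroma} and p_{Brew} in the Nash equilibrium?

115.125, 117.375

Aroma's profit: π = (p_{Aroma} − 47)(315 − 3p_{Aroma} + 2p_{Brew}).
∂π/∂p_{Aroma} = 456 − 6p_{Aroma} + 2p_{Brew} = 0 ⇒ p_{Aroma} = 76 + (1/3)p_{Brew}.
Similarly p_{Brew} = 79 + (1/3)p_{Aroma}.
Plugging p_{Brew} into Aroma's best response: p_{Aroma} = 76 + (1/3)(79 + (1/3)p_{Aroma}) ⇒ (8/9)p_{Aroma} = 307/3, so p_{Aroma} = 115.125.
Then p_{Brew} = 79 + (1/3)·115.125 = 117.375.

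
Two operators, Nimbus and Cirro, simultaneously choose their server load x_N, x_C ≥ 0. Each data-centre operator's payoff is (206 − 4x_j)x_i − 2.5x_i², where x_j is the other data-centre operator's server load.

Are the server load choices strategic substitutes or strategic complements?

Nimbus's payoff is (206 − 4x_C)x_N − 2.5x_N².
∂π/∂x_N = 206 − 4x_C − 5x_N = 0, so x_N = 41.2 − 0.8x_C.
The best-response slope dx_N/dx_C = −0.8 < 0: the reaction function is downward-sloping, so the choices are strategic substitutes.

strategic substitutes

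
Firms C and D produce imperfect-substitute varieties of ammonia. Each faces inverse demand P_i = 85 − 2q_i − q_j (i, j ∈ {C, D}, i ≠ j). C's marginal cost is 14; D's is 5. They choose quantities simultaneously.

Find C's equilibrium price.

41.2

Firm C's profit: π = q_C(85 − 2q_C − q_D) − 14q_C.
∂π/∂q_C = 71 − 4q_C − q_D = 0 ⇒ q_C = 17.75 − 0.25q_D.
Similarly q_D = 20 − 0.25q_C.
Solving the two reaction functions simultaneously: (1 − (−0.25)(−0.25))q_C = 17.75 − 0.25·20, so 0.9375q_C = 12.75 and q_C = 13.6.
Then q_D = 20 − 0.25·13.6 = 16.6.
P_C = 85 − 2·13.6 − 16.6 = 41.2.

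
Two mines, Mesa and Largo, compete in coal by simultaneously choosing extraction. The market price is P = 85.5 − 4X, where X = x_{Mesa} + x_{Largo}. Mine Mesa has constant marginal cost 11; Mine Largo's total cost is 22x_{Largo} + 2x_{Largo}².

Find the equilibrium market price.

43

Mine Mesa's profit: π = x_{Mesa}(85.5 − 4(x_{Mesa} + x_{Largo})) − 11x_{Mesa}.
∂π/∂x_{Mesa} = 74.5 − 8x_{Mesa} − 4x_{Largo} = 0, so x_{Mesa} = 9.3125 − 0.5x_{Largo}.
For Largo: ∂π/∂x_{Largo} = 63.5 − 12x_{Largo} − 4x_{Mesa} = 0 ⇒ x_{Largo} = 127/24 − (1/3)x_{Mesa}.
Solving the two reaction functions simultaneously: (1 − (−0.5)(−1/3))x_{Mesa} = 9.3125 − 0.5·(127/24), so (5/6)x_{Mesa} = 20/3 and x_{Mesa} = 8.
Then x_{Largo} = 127/24 − (1/3)·8 = 2.625.
Equilibrium price: P = 85.5 − 4·10.625 = 43.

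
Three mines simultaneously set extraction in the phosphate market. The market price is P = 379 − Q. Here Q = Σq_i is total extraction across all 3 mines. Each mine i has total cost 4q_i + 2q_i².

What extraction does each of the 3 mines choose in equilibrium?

A representative mine's profit is π_i = q_i(379 − Q) − 4q_i − 2q_i², with Q = q_i + Σ_{j≠i} q_j.
First-order condition: 375 − 6q_i − Σ_{j≠i} q_j = 0.
In a symmetric equilibrium every mine chooses the same q, so Σ_{j≠i} q_j = 2q. The condition becomes 375 − 8q = 0, giving q = 375/8 = 46.875.

46.875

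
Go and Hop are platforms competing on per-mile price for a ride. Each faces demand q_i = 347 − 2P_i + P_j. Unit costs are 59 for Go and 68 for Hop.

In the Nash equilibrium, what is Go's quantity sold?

194.4

Go's profit: π = (P_{Go} − 59)(347 − 2P_{Go} + P_{Hop}).
∂π/∂P_{Go} = 465 − 4P_{Go} + P_{Hop} = 0 ⇒ P_{Go} = 116.25 + 0.25P_{Hop}.
Similarly P_{Hop} = 120.75 + 0.25P_{Go}.
Plugging P_{Hop} into Go's best response: P_{Go} = 116.25 + 0.25(120.75 + 0.25P_{Go}) ⇒ 0.9375P_{Go} = 146.4375, so P_{Go} = 156.2.
Then P_{Hop} = 120.75 + 0.25·156.2 = 159.8.
q_{Go} = 347 − 2·156.2 + 159.8 = 194.4.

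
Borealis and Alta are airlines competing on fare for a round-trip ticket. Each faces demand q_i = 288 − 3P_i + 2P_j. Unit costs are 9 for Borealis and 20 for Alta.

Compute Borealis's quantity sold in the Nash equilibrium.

Borealis's profit: π = (P_{Borealis} − 9)(288 − 3P_{Borealis} + 2P_{Alta}).
∂π/∂P_{Borealis} = 315 − 6P_{Borealis} + 2P_{Alta} = 0 ⇒ P_{Borealis} = 52.5 + (1/3)P_{Alta}.
Similarly P_{Alta} = 58 + (1/3)P_{Borealis}.
Solving the two reaction functions simultaneously: (1 − (1/3)(1/3))P_{Borealis} = 52.5 + (1/3)·58, so (8/9)P_{Borealis} = 431/6 and P_{Borealis} = 80.8125.
Then P_{Alta} = 58 + (1/3)·80.8125 = 84.9375.
q_{Borealis} = 288 − 3·80.8125 + 2·84.9375 = 215.4375.

215.4375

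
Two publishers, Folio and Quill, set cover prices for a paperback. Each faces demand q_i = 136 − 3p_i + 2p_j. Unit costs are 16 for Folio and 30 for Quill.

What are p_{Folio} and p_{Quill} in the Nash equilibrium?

48.625, 53.875

Folio's profit: π = (p_{Folio} − 16)(136 − 3p_{Folio} + 2p_{Quill}).
∂π/∂p_{Folio} = 184 − 6p_{Folio} + 2p_{Quill} = 0 ⇒ p_{Folio} = 92/3 + (1/3)p_{Quill}.
Similarly p_{Quill} = 113/3 + (1/3)p_{Folio}.
Plugging p_{Quill} into Folio's best response: p_{Folio} = 92/3 + (1/3)(113/3 + (1/3)p_{Folio}) ⇒ (8/9)p_{Folio} = 389/9, so p_{Folio} = 48.625.
Then p_{Quill} = 113/3 + (1/3)·48.625 = 53.875.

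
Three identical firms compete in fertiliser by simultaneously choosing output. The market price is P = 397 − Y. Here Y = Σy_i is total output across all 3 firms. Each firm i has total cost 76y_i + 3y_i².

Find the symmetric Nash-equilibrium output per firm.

32.1

A representative firm's profit is π_i = y_i(397 − Y) − 76y_i − 3y_i², with Y = y_i + Σ_{j≠i} y_j.
First-order condition: 321 − 8y_i − Σ_{j≠i} y_j = 0.
With identical firms, set every y_j = y: then 321 − 8y − 2y = 0, i.e. y = 321/10 = 32.1.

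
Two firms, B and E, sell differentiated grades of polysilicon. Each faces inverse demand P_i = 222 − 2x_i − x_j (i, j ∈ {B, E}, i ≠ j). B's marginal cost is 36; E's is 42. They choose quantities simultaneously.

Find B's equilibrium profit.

2827.52

Firm B's profit: π = x_B(222 − 2x_B − x_E) − 36x_B.
∂π/∂x_B = 186 − 4x_B − x_E = 0 ⇒ x_B = 46.5 − 0.25x_E.
Similarly x_E = 45 − 0.25x_B.
Solving the two reaction functions simultaneously: (1 − (−0.25)(−0.25))x_B = 46.5 − 0.25·45, so 0.9375x_B = 35.25 and x_B = 37.6.
Then x_E = 45 − 0.25·37.6 = 35.6.
P_B = 222 − 2·37.6 − 35.6 = 111.2.
Profit = (111.2 − 36)·37.6 = 2827.52.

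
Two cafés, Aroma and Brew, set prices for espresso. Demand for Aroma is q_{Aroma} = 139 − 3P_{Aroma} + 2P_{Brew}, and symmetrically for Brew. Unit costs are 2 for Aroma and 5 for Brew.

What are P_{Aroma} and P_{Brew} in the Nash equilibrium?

36.8125, 37.9375

Aroma's profit: π = (P_{Aroma} − 2)(139 − 3P_{Aroma} + 2P_{Brew}).
∂π/∂P_{Aroma} = 145 − 6P_{Aroma} + 2P_{Brew} = 0 ⇒ P_{Aroma} = 145/6 + (1/3)P_{Brew}.
Similarly P_{Brew} = 77/3 + (1/3)P_{Aroma}.
Plugging P_{Brew} into Aroma's best response: P_{Aroma} = 145/6 + (1/3)(77/3 + (1/3)P_{Aroma}) ⇒ (8/9)P_{Aroma} = 589/18, so P_{Aroma} = 36.8125.
Then P_{Brew} = 77/3 + (1/3)·36.8125 = 37.9375.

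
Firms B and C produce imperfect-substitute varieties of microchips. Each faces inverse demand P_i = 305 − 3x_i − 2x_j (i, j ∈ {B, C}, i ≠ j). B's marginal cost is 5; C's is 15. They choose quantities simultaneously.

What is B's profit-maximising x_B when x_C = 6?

Firm B's profit: π = x_B(305 − 3x_B − 2x_C) − 5x_B.
∂π/∂x_B = 300 − 6x_B − 2x_C = 0 ⇒ x_B = 50 − (1/3)x_C.
At x_C = 6: x_B = 50 − (1/3)·6 = 48.

48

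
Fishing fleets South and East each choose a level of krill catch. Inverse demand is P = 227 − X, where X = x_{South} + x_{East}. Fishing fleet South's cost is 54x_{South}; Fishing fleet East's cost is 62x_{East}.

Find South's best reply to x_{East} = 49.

62

Fishing fleet South's profit: π = x_{South}(227 − (x_{South} + x_{East})) − 54x_{South}.
∂π/∂x_{South} = 173 − 2x_{South} − x_{East} = 0, so x_{South} = 86.5 − 0.5x_{East}.
At x_{East} = 49: x_{South} = 86.5 − 0.5·49 = 62.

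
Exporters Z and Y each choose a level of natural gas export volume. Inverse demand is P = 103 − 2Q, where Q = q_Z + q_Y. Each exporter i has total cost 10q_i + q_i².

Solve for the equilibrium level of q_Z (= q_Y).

Exporter Z's profit: π = q_Z(103 − 2(q_Z + q_Y)) − 10q_Z − q_Z².
∂π/∂q_Z = 93 − 6q_Z − 2q_Y = 0, so q_Z = 15.5 − (1/3)q_Y.
By symmetry q_Y = q_Z; substituting into the reaction function, (4/3)q_Z = 15.5 and q_Z = 11.625.

11.625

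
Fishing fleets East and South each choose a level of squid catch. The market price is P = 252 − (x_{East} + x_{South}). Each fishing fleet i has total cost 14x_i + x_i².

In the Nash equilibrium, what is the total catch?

95.2

Fishing fleet East's profit: π = x_{East}(252 − (x_{East} + x_{South})) − 14x_{East} − x_{East}².
∂π/∂x_{East} = 238 − 4x_{East} − x_{South} = 0, so x_{East} = 59.5 − 0.25x_{South}.
The game is symmetric, so in equilibrium x_{South} = x_{East}: the reaction function gives 1.25x_{East} = 59.5, hence x_{East} = 47.6.
Total catch: 47.6 + 47.6 = 95.2.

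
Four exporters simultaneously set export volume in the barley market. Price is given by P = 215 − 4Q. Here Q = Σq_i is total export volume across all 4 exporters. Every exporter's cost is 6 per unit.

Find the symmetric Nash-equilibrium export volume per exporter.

A representative exporter's profit is π_i = q_i(215 − 4Q) − 6q_i, with Q = q_i + Σ_{j≠i} q_j.
First-order condition: 209 − 8q_i − 4Σ_{j≠i} q_j = 0.
Imposing symmetry (q_j = q for all j) turns Σ_{j≠i} q_j into 3q, so 209 = 20q and q = 10.45.

10.45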